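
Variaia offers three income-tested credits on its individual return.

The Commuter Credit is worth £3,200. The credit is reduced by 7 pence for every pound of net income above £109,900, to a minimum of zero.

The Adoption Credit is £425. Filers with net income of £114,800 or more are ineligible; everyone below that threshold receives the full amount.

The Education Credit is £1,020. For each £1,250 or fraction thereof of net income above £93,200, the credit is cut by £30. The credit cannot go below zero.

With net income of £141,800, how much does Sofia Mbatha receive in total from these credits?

£967

Commuter Credit: 7% of the £31,900 excess over £109,900 is £2,233; credit = £3,200 − £2,233 = £967.
Adoption Credit: £141,800 meets or exceeds the £114,800 cutoff, so the credit is £0.
Education Credit: income exceeds £93,200 by £48,600 → 39 increments × £30 = £1,170 ≥ base, so the credit is £0.
Total: £967 + £0 + £0 = £967.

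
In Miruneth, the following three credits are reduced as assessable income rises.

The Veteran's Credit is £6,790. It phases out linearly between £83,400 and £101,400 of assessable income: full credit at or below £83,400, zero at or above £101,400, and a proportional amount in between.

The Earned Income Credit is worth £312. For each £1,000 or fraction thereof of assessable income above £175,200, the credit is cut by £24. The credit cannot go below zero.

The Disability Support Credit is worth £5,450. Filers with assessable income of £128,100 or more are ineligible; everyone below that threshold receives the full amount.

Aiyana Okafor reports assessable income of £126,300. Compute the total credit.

£5,762

Veteran's Credit: £126,300 is at or above £101,400, so the credit is £0.
Earned Income Credit: £126,300 is at or below the £175,200 threshold, so the full £312 applies.
Disability Support Credit: £126,300 is below the £128,100 cutoff, so the full £5,450 applies.
Total: £0 + £312 + £5,450 = £5,762.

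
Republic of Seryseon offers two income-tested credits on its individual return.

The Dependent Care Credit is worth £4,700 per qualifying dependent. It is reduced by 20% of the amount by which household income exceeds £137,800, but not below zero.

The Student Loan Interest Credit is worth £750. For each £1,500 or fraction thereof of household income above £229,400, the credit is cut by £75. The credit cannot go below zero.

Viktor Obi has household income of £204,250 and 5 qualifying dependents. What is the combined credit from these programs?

Dependent Care Credit: base = 5 × £4,700 = £23,500. 20% of the £66,450 excess over £137,800 is £13,290; credit = £23,500 − £13,290 = £10,210.
Student Loan Interest Credit: £204,250 is at or below the £229,400 threshold, so the full £750 applies.
Total: £10,210 + £750 = £10,960.

£10,960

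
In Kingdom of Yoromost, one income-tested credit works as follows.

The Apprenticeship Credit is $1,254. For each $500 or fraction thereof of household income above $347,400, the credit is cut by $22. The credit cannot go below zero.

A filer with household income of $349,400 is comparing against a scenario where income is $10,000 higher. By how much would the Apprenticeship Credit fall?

At $349,400 — income exceeds $347,400 by $2,000, which is 4 full-or-partial $500 increments; reduction = 4 × $22 = $88, leaving $1,166.
At $359,400 — income exceeds $347,400 by $12,000, which is 24 full-or-partial $500 increments; reduction = 24 × $22 = $528, leaving $726.
Lost: $1,166 − $726 = $440.

$440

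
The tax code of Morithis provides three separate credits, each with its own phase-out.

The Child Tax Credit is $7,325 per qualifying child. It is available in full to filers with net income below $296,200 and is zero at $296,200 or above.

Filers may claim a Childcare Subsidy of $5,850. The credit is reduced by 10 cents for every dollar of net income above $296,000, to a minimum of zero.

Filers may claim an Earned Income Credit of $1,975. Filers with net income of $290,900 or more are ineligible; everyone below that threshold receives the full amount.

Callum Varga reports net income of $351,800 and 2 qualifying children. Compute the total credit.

Child Tax Credit: base = 2 × $7,325 = $14,650. $351,800 meets or exceeds the $296,200 cutoff, so the credit is $0.
Childcare Subsidy: 10% of the $55,800 excess over $296,000 is $5,580; credit = $5,850 − $5,580 = $270.
Earned Income Credit: $351,800 meets or exceeds the $290,900 cutoff, so the credit is $0.
Total: $0 + $270 + $0 = $270.

$270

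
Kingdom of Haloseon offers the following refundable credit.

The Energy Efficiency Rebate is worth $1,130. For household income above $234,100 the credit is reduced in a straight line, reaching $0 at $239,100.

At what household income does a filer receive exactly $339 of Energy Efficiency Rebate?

$237,600

$339 is 339/1,130 of the full $1,130, so 791/1,130 of the $5,000 range has been used: income = $234,100 + $5,000 × 791/1,130 = $237,600.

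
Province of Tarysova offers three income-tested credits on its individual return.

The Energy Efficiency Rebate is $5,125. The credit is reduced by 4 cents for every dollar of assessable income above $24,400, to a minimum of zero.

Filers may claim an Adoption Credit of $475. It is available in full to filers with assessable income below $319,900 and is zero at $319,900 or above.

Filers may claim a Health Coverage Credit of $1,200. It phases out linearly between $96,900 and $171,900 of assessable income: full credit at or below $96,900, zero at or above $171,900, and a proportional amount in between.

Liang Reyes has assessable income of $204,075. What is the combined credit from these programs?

$475

Energy Efficiency Rebate: 4% of the $179,675 excess over $24,400 is $7,187 ≥ base, so the credit is $0.
Adoption Credit: $204,075 is below the $319,900 cutoff, so the full $475 applies.
Health Coverage Credit: $204,075 is at or above $171,900, so the credit is $0.
Total: $0 + $475 + $0 = $475.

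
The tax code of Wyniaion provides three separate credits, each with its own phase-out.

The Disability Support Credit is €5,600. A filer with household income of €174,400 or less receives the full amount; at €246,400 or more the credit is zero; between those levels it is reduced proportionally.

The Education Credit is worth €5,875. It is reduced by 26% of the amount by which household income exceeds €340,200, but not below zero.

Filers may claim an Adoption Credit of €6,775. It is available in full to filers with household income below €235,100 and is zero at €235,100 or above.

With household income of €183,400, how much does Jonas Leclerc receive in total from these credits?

Disability Support Credit: €183,400 is €9,000 into a €72,000 phase-out range, leaving 63,000/72,000 of the credit: €5,600 × 63,000/72,000 = €4,900.
Education Credit: €183,400 is at or below the €340,200 threshold, so the full €5,875 applies.
Adoption Credit: €183,400 is below the €235,100 cutoff, so the full €6,775 applies.
Total: €4,900 + €5,875 + €6,775 = €17,550.

€17,550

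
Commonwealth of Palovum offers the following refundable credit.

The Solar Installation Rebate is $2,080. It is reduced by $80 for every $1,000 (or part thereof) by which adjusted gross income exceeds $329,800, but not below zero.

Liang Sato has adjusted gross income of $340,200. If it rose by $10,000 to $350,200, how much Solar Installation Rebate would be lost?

$800

At $340,200 — income exceeds $329,800 by $10,400, which is 11 full-or-partial $1,000 increments; reduction = 11 × $80 = $880, leaving $1,200.
At $350,200 — income exceeds $329,800 by $20,400, which is 21 full-or-partial $1,000 increments; reduction = 21 × $80 = $1,680, leaving $400.
Lost: $1,200 − $400 = $800.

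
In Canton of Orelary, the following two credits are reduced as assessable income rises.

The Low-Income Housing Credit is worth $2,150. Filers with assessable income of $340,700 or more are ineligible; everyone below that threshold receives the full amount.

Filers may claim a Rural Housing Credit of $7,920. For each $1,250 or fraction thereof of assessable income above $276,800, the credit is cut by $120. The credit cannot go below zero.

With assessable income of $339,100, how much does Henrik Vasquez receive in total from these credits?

$4,070

Low-Income Housing Credit: $339,100 is below the $340,700 cutoff, so the full $2,150 applies.
Rural Housing Credit: income exceeds $276,800 by $62,300, which is 50 full-or-partial $1,250 increments; reduction = 50 × $120 = $6,000, leaving $1,920.
Total: $2,150 + $1,920 = $4,070.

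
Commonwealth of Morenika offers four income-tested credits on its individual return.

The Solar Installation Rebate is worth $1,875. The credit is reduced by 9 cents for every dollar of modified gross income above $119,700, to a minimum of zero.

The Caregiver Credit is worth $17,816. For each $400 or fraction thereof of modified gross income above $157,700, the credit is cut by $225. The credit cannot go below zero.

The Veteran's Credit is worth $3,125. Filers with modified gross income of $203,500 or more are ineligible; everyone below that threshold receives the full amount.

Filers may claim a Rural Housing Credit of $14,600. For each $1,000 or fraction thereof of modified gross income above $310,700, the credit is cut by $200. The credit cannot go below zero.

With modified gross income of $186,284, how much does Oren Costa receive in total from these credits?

Solar Installation Rebate: 9% of the $66,584 excess over $119,700 is $5,992.56 ≥ base, so the credit is $0.
Caregiver Credit: income exceeds $157,700 by $28,584, which is 72 full-or-partial $400 increments; reduction = 72 × $225 = $16,200, leaving $1,616.
Veteran's Credit: $186,284 is below the $203,500 cutoff, so the full $3,125 applies.
Rural Housing Credit: $186,284 is at or below the $310,700 threshold, so the full $14,600 applies.
Total: $0 + $1,616 + $3,125 + $14,600 = $19,341.

$19,341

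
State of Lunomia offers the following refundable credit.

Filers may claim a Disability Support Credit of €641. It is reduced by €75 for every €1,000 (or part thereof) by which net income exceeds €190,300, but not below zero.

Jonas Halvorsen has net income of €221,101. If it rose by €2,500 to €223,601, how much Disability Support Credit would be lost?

At €221,101 — income exceeds €190,300 by €30,801 → 31 increments × €75 = €2,325 ≥ base, so the credit is €0.
At €223,601 — income exceeds €190,300 by €33,301 → 34 increments × €75 = €2,550 ≥ base, so the credit is €0.
Lost: €0 − €0 = €0.

€0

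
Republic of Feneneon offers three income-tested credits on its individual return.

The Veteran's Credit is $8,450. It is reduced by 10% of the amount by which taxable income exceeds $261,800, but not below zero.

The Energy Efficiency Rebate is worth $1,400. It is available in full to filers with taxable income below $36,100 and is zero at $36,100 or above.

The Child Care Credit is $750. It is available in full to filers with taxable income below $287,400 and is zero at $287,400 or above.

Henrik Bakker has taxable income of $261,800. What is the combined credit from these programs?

$9,200

Veteran's Credit: $261,800 is at or below the $261,800 threshold, so the full $8,450 applies.
Energy Efficiency Rebate: $261,800 meets or exceeds the $36,100 cutoff, so the credit is $0.
Child Care Credit: $261,800 is below the $287,400 cutoff, so the full $750 applies.
Total: $8,450 + $0 + $750 = $9,200.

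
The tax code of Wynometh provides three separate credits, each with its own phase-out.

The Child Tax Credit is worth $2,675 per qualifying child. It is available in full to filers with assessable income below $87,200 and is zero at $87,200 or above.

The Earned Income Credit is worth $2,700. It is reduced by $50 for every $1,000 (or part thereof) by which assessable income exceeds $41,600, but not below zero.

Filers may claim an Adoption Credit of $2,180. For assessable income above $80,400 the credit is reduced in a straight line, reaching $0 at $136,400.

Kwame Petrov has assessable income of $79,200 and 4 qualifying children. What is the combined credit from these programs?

Child Tax Credit: base = 4 × $2,675 = $10,700. $79,200 is below the $87,200 cutoff, so the full $10,700 applies.
Earned Income Credit: income exceeds $41,600 by $37,600, which is 38 full-or-partial $1,000 increments; reduction = 38 × $50 = $1,900, leaving $800.
Adoption Credit: $79,200 is at or below the $80,400 threshold, so the full $2,180 applies.
Total: $10,700 + $800 + $2,180 = $13,680.

$13,680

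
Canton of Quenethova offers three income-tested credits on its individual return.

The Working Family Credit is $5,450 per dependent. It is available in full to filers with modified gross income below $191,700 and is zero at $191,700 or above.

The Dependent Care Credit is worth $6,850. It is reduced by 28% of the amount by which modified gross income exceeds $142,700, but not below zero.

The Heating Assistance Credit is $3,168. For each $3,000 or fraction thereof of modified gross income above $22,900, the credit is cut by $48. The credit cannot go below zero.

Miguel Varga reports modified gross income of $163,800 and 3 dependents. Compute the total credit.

$18,204

Working Family Credit: base = 3 × $5,450 = $16,350. $163,800 is below the $191,700 cutoff, so the full $16,350 applies.
Dependent Care Credit: 28% of the $21,100 excess over $142,700 is $5,908; credit = $6,850 − $5,908 = $942.
Heating Assistance Credit: income exceeds $22,900 by $140,900, which is 47 full-or-partial $3,000 increments; reduction = 47 × $48 = $2,256, leaving $912.
Total: $16,350 + $942 + $912 = $18,204.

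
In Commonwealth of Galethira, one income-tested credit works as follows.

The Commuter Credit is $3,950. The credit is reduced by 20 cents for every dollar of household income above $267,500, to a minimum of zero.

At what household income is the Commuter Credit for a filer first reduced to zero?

$287,250

The credit falls by 20% of each dollar above $267,500, so it reaches zero when the excess is $3,950 / 20% = $19,750: income = $267,500 + $19,750 = $287,250.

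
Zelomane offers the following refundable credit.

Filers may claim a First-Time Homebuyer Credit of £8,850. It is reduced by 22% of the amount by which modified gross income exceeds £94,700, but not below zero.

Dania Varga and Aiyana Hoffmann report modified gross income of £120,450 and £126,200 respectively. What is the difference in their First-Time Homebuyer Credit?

£1,265

Dania (£120,450): First-Time Homebuyer Credit: 22% of the £25,750 excess over £94,700 is £5,665; credit = £8,850 − £5,665 = £3,185.
Aiyana (£126,200): First-Time Homebuyer Credit: 22% of the £31,500 excess over £94,700 is £6,930; credit = £8,850 − £6,930 = £1,920.
Difference: |£3,185 − £1,920| = £1,265.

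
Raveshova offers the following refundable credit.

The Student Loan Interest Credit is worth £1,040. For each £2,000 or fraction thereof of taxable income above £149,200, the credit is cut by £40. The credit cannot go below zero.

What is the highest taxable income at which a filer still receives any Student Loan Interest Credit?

£199,200

After 25 increments the reduction is 25 × £40 = £1,000, leaving £40; one more increment wipes it out. Increment 25 ends at excess 25 × £2,000 = £50,000, so the highest qualifying income is £149,200 + £50,000 = £199,200.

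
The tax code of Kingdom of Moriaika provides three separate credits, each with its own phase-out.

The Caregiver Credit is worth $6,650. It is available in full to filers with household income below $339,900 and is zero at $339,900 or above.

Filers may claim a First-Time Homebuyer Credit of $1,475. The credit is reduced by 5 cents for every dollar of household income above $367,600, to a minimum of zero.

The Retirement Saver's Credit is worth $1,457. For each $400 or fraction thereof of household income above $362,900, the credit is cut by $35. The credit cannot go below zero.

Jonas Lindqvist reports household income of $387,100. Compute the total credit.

$500

Caregiver Credit: $387,100 meets or exceeds the $339,900 cutoff, so the credit is $0.
First-Time Homebuyer Credit: 5% of the $19,500 excess over $367,600 is $975; credit = $1,475 − $975 = $500.
Retirement Saver's Credit: income exceeds $362,900 by $24,200 → 61 increments × $35 = $2,135 ≥ base, so the credit is $0.
Total: $0 + $500 + $0 = $500.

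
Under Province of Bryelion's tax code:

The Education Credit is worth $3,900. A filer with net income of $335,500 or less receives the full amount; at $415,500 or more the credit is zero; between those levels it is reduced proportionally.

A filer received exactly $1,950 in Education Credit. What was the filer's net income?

$375,500

$1,950 is 1,950/3,900 of the full $3,900, so 1,950/3,900 of the $80,000 range has been used: income = $335,500 + $80,000 × 1,950/3,900 = $375,500.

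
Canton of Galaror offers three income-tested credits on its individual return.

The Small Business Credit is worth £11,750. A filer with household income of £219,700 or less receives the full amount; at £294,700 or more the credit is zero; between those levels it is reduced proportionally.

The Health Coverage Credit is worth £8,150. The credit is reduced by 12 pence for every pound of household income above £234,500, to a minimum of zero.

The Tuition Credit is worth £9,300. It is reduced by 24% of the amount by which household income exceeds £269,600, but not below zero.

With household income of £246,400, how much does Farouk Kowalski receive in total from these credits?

Small Business Credit: £246,400 is £26,700 into a £75,000 phase-out range, leaving 48,300/75,000 of the credit: £11,750 × 48,300/75,000 = £7,567.
Health Coverage Credit: 12% of the £11,900 excess over £234,500 is £1,428; credit = £8,150 − £1,428 = £6,722.
Tuition Credit: £246,400 is at or below the £269,600 threshold, so the full £9,300 applies.
Total: £7,567 + £6,722 + £9,300 = £23,589.

£23,589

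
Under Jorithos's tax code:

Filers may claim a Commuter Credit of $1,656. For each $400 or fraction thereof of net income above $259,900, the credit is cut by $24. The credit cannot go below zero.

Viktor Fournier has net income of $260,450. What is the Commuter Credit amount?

Commuter Credit: income exceeds $259,900 by $550, which is 2 full-or-partial $400 increments; reduction = 2 × $24 = $48, leaving $1,608.

$1,608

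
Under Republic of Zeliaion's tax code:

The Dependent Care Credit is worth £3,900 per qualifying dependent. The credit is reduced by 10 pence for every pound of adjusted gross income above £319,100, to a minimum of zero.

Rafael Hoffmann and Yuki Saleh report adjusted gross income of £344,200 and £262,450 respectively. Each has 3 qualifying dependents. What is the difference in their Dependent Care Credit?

£2,510

Rafael (£344,200): Dependent Care Credit: base = 3 × £3,900 = £11,700. 10% of the £25,100 excess over £319,100 is £2,510; credit = £11,700 − £2,510 = £9,190.
Yuki (£262,450): Dependent Care Credit: base = 3 × £3,900 = £11,700. £262,450 is at or below the £319,100 threshold, so the full £11,700 applies.
Difference: |£9,190 − £11,700| = £2,510.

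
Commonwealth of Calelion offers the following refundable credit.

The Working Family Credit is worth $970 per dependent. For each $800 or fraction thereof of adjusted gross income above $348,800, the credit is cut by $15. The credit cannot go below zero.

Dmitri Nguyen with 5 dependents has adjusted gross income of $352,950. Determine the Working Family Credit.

$4,760

Working Family Credit: base = 5 × $970 = $4,850. income exceeds $348,800 by $4,150, which is 6 full-or-partial $800 increments; reduction = 6 × $15 = $90, leaving $4,760.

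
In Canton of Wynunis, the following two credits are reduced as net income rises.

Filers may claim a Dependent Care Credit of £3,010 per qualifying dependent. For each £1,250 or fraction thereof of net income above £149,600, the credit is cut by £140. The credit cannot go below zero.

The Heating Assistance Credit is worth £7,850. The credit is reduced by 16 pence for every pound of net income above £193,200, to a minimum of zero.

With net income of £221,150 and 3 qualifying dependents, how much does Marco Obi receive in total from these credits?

£4,288

Dependent Care Credit: base = 3 × £3,010 = £9,030. income exceeds £149,600 by £71,550, which is 58 full-or-partial £1,250 increments; reduction = 58 × £140 = £8,120, leaving £910.
Heating Assistance Credit: 16% of the £27,950 excess over £193,200 is £4,472; credit = £7,850 − £4,472 = £3,378.
Total: £910 + £3,378 = £4,288.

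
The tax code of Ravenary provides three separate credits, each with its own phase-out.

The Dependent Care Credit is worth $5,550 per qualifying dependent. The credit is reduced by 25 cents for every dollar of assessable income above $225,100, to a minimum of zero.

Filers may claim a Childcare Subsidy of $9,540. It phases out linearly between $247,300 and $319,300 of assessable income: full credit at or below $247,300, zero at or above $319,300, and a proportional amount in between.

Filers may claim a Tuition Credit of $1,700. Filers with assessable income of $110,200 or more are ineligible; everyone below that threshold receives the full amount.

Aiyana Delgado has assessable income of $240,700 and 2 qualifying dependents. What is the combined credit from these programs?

$16,740

Dependent Care Credit: base = 2 × $5,550 = $11,100. 25% of the $15,600 excess over $225,100 is $3,900; credit = $11,100 − $3,900 = $7,200.
Childcare Subsidy: $240,700 is at or below the $247,300 threshold, so the full $9,540 applies.
Tuition Credit: $240,700 meets or exceeds the $110,200 cutoff, so the credit is $0.
Total: $7,200 + $9,540 + $0 = $16,740.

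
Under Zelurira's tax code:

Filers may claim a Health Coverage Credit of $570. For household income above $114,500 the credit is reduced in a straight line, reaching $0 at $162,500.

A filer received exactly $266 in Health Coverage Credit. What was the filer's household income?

$266 is 266/570 of the full $570, so 304/570 of the $48,000 range has been used: income = $114,500 + $48,000 × 304/570 = $140,100.

$140,100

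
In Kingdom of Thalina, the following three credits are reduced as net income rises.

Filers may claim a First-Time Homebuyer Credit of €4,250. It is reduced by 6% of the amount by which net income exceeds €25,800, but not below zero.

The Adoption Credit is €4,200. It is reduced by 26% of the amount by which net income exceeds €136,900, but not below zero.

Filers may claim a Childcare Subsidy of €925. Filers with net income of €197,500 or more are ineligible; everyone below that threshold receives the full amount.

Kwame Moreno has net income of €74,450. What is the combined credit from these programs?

€6,456

First-Time Homebuyer Credit: 6% of the €48,650 excess over €25,800 is €2,919; credit = €4,250 − €2,919 = €1,331.
Adoption Credit: €74,450 is at or below the €136,900 threshold, so the full €4,200 applies.
Childcare Subsidy: €74,450 is below the €197,500 cutoff, so the full €925 applies.
Total: €1,331 + €4,200 + €925 = €6,456.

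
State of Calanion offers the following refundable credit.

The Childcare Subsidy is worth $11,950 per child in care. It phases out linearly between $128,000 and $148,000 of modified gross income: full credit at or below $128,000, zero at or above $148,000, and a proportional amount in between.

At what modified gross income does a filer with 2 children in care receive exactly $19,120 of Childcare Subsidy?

$132,000

Full credit = 2 × $11,950 = $23,900.
$19,120 is 19,120/23,900 of the full $23,900, so 4,780/23,900 of the $20,000 range has been used: income = $128,000 + $20,000 × 4,780/23,900 = $132,000.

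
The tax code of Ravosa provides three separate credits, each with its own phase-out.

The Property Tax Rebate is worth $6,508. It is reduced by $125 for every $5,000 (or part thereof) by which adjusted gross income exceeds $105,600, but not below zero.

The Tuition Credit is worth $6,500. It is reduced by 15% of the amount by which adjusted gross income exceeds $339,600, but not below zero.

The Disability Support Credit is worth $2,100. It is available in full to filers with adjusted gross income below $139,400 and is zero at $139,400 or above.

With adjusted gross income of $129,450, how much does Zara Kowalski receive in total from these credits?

Property Tax Rebate: income exceeds $105,600 by $23,850, which is 5 full-or-partial $5,000 increments; reduction = 5 × $125 = $625, leaving $5,883.
Tuition Credit: $129,450 is at or below the $339,600 threshold, so the full $6,500 applies.
Disability Support Credit: $129,450 is below the $139,400 cutoff, so the full $2,100 applies.
Total: $5,883 + $6,500 + $2,100 = $14,483.

$14,483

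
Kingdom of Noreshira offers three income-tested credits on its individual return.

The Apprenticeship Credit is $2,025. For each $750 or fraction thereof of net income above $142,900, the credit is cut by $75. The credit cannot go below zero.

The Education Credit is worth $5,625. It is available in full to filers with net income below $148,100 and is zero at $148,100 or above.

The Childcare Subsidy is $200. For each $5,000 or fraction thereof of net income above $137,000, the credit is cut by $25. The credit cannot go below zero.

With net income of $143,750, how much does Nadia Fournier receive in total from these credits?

$7,650

Apprenticeship Credit: income exceeds $142,900 by $850, which is 2 full-or-partial $750 increments; reduction = 2 × $75 = $150, leaving $1,875.
Education Credit: $143,750 is below the $148,100 cutoff, so the full $5,625 applies.
Childcare Subsidy: income exceeds $137,000 by $6,750, which is 2 full-or-partial $5,000 increments; reduction = 2 × $25 = $50, leaving $150.
Total: $1,875 + $5,625 + $150 = $7,650.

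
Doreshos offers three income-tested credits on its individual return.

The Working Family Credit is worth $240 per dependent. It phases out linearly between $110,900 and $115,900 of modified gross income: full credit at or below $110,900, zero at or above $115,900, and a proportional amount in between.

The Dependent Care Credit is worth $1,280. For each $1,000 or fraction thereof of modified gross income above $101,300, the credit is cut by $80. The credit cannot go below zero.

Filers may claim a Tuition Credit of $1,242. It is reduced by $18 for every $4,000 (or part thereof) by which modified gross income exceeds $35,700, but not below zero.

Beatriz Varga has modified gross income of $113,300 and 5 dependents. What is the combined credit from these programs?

Working Family Credit: base = 5 × $240 = $1,200. $113,300 is $2,400 into a $5,000 phase-out range, leaving 2,600/5,000 of the credit: $1,200 × 2,600/5,000 = $624.
Dependent Care Credit: income exceeds $101,300 by $12,000, which is 12 full-or-partial $1,000 increments; reduction = 12 × $80 = $960, leaving $320.
Tuition Credit: income exceeds $35,700 by $77,600, which is 20 full-or-partial $4,000 increments; reduction = 20 × $18 = $360, leaving $882.
Total: $624 + $320 + $882 = $1,826.

$1,826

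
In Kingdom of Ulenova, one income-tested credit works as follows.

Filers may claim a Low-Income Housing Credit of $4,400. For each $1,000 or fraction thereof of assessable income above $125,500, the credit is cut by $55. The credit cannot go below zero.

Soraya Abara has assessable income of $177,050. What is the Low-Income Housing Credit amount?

$1,540

Low-Income Housing Credit: income exceeds $125,500 by $51,550, which is 52 full-or-partial $1,000 increments; reduction = 52 × $55 = $2,860, leaving $1,540.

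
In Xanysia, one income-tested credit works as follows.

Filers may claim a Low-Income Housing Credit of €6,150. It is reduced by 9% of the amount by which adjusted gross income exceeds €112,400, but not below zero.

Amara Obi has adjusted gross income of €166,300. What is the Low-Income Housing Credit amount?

Low-Income Housing Credit: 9% of the €53,900 excess over €112,400 is €4,851; credit = €6,150 − €4,851 = €1,299.

€1,299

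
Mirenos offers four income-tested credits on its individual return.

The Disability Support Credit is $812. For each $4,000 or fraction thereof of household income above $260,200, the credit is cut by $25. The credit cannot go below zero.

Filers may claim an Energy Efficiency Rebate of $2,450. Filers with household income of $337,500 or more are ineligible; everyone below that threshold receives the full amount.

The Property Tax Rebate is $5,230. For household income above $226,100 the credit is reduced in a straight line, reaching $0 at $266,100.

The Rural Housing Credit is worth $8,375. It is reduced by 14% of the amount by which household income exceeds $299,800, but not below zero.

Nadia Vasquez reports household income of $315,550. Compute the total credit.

Disability Support Credit: income exceeds $260,200 by $55,350, which is 14 full-or-partial $4,000 increments; reduction = 14 × $25 = $350, leaving $462.
Energy Efficiency Rebate: $315,550 is below the $337,500 cutoff, so the full $2,450 applies.
Property Tax Rebate: $315,550 is at or above $266,100, so the credit is $0.
Rural Housing Credit: 14% of the $15,750 excess over $299,800 is $2,205; credit = $8,375 − $2,205 = $6,170.
Total: $462 + $2,450 + $0 + $6,170 = $9,082.

$9,082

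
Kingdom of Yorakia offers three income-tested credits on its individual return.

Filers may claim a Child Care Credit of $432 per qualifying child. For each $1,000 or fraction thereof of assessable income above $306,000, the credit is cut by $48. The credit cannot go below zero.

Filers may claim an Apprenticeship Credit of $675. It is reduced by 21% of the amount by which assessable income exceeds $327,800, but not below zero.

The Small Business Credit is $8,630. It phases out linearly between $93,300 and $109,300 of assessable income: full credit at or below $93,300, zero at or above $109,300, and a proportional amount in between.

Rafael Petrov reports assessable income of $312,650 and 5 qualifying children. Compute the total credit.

Child Care Credit: base = 5 × $432 = $2,160. income exceeds $306,000 by $6,650, which is 7 full-or-partial $1,000 increments; reduction = 7 × $48 = $336, leaving $1,824.
Apprenticeship Credit: $312,650 is at or below the $327,800 threshold, so the full $675 applies.
Small Business Credit: $312,650 is at or above $109,300, so the credit is $0.
Total: $1,824 + $675 + $0 = $2,499.

$2,499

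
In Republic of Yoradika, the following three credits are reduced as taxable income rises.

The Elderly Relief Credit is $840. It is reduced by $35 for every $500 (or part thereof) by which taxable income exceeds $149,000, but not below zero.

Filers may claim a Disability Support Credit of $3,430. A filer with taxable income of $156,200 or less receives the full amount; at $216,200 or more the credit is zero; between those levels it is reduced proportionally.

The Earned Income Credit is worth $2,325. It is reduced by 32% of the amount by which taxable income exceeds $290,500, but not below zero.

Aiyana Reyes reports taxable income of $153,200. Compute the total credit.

$6,280

Elderly Relief Credit: income exceeds $149,000 by $4,200, which is 9 full-or-partial $500 increments; reduction = 9 × $35 = $315, leaving $525.
Disability Support Credit: $153,200 is at or below the $156,200 threshold, so the full $3,430 applies.
Earned Income Credit: $153,200 is at or below the $290,500 threshold, so the full $2,325 applies.
Total: $525 + $3,430 + $2,325 = $6,280.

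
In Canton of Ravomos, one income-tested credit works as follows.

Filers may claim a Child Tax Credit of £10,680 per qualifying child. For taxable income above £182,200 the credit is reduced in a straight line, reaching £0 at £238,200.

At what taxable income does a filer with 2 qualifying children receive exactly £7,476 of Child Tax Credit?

£218,600

Full credit = 2 × £10,680 = £21,360.
£7,476 is 7,476/21,360 of the full £21,360, so 13,884/21,360 of the £56,000 range has been used: income = £182,200 + £56,000 × 13,884/21,360 = £218,600.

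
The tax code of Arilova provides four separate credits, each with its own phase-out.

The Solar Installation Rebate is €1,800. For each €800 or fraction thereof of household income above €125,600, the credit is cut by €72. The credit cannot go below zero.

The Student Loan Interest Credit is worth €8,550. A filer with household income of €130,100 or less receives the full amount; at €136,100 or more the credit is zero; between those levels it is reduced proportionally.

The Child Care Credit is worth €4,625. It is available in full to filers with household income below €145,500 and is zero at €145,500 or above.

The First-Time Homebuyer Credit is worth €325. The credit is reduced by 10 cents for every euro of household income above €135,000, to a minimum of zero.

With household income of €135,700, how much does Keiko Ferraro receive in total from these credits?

€6,314

Solar Installation Rebate: income exceeds €125,600 by €10,100, which is 13 full-or-partial €800 increments; reduction = 13 × €72 = €936, leaving €864.
Student Loan Interest Credit: €135,700 is €5,600 into a €6,000 phase-out range, leaving 400/6,000 of the credit: €8,550 × 400/6,000 = €570.
Child Care Credit: €135,700 is below the €145,500 cutoff, so the full €4,625 applies.
First-Time Homebuyer Credit: 10% of the €700 excess over €135,000 is €70; credit = €325 − €70 = €255.
Total: €864 + €570 + €4,625 + €255 = €6,314.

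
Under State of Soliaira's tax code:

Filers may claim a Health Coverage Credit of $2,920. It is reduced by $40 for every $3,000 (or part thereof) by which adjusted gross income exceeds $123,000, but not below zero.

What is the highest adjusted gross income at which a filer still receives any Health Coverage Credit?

After 72 increments the reduction is 72 × $40 = $2,880, leaving $40; one more increment wipes it out. Increment 72 ends at excess 72 × $3,000 = $216,000, so the highest qualifying income is $123,000 + $216,000 = $339,000.

$339,000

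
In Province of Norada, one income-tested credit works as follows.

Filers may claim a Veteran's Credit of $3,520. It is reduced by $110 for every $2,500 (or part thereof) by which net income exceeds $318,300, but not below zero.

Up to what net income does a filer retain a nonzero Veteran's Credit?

After 31 increments the reduction is 31 × $110 = $3,410, leaving $110; one more increment wipes it out. Increment 31 ends at excess 31 × $2,500 = $77,500, so the highest qualifying income is $318,300 + $77,500 = $395,800.

$395,800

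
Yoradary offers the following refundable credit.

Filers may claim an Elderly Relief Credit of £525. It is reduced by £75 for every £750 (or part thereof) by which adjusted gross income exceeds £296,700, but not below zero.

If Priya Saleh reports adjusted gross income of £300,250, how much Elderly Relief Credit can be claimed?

£150

Elderly Relief Credit: income exceeds £296,700 by £3,550, which is 5 full-or-partial £750 increments; reduction = 5 × £75 = £375, leaving £150.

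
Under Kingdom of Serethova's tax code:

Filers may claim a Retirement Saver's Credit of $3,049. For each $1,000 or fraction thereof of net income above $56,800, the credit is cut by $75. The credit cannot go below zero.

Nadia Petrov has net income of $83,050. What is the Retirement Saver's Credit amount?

$1,024

Retirement Saver's Credit: income exceeds $56,800 by $26,250, which is 27 full-or-partial $1,000 increments; reduction = 27 × $75 = $2,025, leaving $1,024.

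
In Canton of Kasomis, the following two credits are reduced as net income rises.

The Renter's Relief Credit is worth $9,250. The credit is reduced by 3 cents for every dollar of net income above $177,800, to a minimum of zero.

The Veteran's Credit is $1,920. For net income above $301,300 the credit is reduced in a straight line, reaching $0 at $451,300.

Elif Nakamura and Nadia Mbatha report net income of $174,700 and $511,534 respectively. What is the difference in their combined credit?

$11,170

Elif ($174,700): Renter's Relief Credit: $174,700 is at or below the $177,800 threshold, so the full $9,250 applies. Veteran's Credit: $174,700 is at or below the $301,300 threshold, so the full $1,920 applies. total $9,250 + $1,920 = $11,170
Nadia ($511,534): Renter's Relief Credit: 3% of the $333,734 excess over $177,800 is $10,012.02 ≥ base, so the credit is $0. Veteran's Credit: $511,534 is at or above $451,300, so the credit is $0. total $0 + $0 = $0
Difference: |$11,170 − $0| = $11,170.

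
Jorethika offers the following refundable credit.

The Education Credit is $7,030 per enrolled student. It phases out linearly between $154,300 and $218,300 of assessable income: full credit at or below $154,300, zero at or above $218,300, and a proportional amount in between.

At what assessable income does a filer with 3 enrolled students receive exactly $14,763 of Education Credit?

Full credit = 3 × $7,030 = $21,090.
$14,763 is 14,763/21,090 of the full $21,090, so 6,327/21,090 of the $64,000 range has been used: income = $154,300 + $64,000 × 6,327/21,090 = $173,500.

$173,500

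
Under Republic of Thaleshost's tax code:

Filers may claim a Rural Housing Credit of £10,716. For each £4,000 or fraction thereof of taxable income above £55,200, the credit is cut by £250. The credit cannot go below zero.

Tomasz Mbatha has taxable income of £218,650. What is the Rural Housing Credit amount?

Rural Housing Credit: income exceeds £55,200 by £163,450, which is 41 full-or-partial £4,000 increments; reduction = 41 × £250 = £10,250, leaving £466.

£466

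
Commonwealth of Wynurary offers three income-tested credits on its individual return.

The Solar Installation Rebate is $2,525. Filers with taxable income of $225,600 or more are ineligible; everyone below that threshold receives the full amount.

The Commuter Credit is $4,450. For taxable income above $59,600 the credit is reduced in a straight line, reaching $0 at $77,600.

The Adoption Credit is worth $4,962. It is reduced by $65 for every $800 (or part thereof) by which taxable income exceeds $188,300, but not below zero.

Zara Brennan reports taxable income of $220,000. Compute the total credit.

Solar Installation Rebate: $220,000 is below the $225,600 cutoff, so the full $2,525 applies.
Commuter Credit: $220,000 is at or above $77,600, so the credit is $0.
Adoption Credit: income exceeds $188,300 by $31,700, which is 40 full-or-partial $800 increments; reduction = 40 × $65 = $2,600, leaving $2,362.
Total: $2,525 + $0 + $2,362 = $4,887.

$4,887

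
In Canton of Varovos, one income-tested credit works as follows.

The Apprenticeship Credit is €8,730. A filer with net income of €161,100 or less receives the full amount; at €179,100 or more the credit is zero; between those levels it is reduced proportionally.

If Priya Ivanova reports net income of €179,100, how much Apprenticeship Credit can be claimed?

€0

Apprenticeship Credit: €179,100 is at or above €179,100, so the credit is €0.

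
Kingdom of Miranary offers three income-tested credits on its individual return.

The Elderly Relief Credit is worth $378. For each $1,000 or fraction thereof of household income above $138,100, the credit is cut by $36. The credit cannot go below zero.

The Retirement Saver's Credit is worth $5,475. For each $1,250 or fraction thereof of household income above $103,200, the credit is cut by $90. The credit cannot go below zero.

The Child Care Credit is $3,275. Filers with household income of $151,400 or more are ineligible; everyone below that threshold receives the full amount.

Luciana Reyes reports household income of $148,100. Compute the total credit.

$5,528

Elderly Relief Credit: income exceeds $138,100 by $10,000, which is 10 full-or-partial $1,000 increments; reduction = 10 × $36 = $360, leaving $18.
Retirement Saver's Credit: income exceeds $103,200 by $44,900, which is 36 full-or-partial $1,250 increments; reduction = 36 × $90 = $3,240, leaving $2,235.
Child Care Credit: $148,100 is below the $151,400 cutoff, so the full $3,275 applies.
Total: $18 + $2,235 + $3,275 = $5,528.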